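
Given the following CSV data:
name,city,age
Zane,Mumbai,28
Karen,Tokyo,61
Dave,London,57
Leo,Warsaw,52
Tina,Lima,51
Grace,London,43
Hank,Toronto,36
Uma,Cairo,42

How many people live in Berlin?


Scanning city column for 'Berlin':
Total matches: 0

ANSWER: 0


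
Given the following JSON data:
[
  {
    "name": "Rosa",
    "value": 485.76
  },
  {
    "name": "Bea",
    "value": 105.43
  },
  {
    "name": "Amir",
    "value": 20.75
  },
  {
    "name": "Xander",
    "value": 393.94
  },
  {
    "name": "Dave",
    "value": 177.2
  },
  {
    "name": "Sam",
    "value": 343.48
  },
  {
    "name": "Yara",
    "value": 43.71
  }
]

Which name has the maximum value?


Comparing values:
  Rosa: 485.76
  Bea: 105.43
  Amir: 20.75
  Xander: 393.94
  Dave: 177.2
  Sam: 343.48
  Yara: 43.71
Maximum: Rosa (485.76)

ANSWER: Rosa


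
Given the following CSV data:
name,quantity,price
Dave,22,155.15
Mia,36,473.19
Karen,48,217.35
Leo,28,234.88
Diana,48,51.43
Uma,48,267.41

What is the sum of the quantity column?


Values in 'quantity' column:
  Row 1: 22
  Row 2: 36
  Row 3: 48
  Row 4: 28
  Row 5: 48
  Row 6: 48
Sum = 22 + 36 + 48 + 28 + 48 + 48 = 230

ANSWER: 230


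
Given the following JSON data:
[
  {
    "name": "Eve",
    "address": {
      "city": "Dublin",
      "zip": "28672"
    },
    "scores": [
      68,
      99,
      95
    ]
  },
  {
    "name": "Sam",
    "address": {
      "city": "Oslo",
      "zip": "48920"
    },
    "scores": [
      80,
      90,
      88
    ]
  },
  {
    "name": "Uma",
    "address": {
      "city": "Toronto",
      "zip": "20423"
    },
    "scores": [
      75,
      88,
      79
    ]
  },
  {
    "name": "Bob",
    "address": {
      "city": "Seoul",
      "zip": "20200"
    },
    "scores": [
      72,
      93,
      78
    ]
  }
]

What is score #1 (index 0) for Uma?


Path: records[2].scores[0]
Value: 75

ANSWER: 75


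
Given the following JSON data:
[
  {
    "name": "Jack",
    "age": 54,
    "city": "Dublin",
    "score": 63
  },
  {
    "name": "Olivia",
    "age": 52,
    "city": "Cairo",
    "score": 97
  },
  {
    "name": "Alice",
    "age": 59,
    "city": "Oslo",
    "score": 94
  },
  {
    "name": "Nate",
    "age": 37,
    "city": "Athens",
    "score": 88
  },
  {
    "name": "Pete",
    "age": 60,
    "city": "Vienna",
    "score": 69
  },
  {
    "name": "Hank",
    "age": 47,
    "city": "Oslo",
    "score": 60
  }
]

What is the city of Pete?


Looking up record where name = Pete
Record index: 4
Field 'city' = Vienna

ANSWER: Vienna


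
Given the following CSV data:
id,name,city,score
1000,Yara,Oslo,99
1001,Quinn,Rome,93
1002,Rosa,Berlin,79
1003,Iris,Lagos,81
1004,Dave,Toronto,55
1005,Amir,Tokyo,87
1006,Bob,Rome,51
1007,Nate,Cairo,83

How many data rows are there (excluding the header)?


Counting rows (excluding header):
Header: id,name,city,score
Data rows: 8

ANSWER: 8


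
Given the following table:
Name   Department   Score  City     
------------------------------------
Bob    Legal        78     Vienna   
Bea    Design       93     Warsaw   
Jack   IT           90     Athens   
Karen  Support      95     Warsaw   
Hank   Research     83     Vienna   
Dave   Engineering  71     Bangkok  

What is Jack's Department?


Row 3: Jack
Department = IT

ANSWER: IT


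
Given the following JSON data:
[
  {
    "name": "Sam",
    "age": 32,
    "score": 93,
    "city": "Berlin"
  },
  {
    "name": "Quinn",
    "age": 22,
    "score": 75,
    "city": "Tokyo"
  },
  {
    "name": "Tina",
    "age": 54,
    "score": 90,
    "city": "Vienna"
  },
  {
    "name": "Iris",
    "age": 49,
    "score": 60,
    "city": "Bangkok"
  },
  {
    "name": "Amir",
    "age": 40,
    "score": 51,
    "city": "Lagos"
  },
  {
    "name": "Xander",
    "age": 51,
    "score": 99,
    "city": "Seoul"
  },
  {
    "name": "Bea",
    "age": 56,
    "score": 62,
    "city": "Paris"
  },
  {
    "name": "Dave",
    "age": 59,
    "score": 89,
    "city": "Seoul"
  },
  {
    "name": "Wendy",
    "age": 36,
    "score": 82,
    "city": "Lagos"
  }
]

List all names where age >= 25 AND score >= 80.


Checking both conditions:
  Sam (age=32, score=93) -> YES
  Quinn (age=22, score=75) -> no
  Tina (age=54, score=90) -> YES
  Iris (age=49, score=60) -> no
  Amir (age=40, score=51) -> no
  Xander (age=51, score=99) -> YES
  Bea (age=56, score=62) -> no
  Dave (age=59, score=89) -> YES
  Wendy (age=36, score=82) -> YES


ANSWER: Sam, Tina, Xander, Dave, Wendy


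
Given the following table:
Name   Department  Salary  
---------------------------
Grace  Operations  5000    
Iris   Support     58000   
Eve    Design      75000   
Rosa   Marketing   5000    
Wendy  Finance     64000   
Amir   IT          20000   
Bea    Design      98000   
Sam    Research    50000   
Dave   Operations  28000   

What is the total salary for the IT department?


IT department members:
  Amir: 20000
Total = 20000 = 20000

ANSWER: 20000


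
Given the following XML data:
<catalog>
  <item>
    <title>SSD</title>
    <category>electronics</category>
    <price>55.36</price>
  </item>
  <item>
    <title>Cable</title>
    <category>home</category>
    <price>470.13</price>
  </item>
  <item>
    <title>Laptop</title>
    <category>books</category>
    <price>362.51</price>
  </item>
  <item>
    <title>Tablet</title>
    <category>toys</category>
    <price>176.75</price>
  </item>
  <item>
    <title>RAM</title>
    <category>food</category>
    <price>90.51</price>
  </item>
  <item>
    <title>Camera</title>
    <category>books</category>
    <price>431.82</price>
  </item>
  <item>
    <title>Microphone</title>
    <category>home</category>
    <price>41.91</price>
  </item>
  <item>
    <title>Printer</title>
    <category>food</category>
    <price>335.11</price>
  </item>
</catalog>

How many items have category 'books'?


Scanning <item> elements for <category>books</category>:
  Item 3: Laptop -> MATCH
  Item 6: Camera -> MATCH
Count: 2

ANSWER: 2


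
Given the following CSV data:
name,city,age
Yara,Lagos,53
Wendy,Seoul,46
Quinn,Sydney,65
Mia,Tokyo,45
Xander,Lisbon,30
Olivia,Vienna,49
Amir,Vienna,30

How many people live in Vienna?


Scanning city column for 'Vienna':
  Row 6: Olivia -> MATCH
  Row 7: Amir -> MATCH
Total matches: 2

ANSWER: 2


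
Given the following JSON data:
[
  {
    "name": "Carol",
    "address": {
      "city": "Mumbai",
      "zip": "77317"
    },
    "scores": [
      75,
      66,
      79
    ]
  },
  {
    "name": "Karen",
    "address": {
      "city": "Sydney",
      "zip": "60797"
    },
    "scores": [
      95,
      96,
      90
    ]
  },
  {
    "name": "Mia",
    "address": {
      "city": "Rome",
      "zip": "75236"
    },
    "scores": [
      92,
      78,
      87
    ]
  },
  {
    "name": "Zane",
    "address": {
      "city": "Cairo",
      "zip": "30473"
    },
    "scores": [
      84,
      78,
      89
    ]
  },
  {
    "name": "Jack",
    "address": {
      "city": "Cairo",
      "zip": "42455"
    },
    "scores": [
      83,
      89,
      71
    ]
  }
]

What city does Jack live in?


Path: records[4].address.city
Value: Cairo

ANSWER: Cairo


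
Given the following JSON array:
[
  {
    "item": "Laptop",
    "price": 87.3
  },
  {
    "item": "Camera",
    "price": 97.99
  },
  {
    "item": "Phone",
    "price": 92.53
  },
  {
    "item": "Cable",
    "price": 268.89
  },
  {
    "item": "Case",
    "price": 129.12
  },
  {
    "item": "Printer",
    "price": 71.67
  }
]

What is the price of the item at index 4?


Array index 4 -> Case
price = 129.12

ANSWER: 129.12


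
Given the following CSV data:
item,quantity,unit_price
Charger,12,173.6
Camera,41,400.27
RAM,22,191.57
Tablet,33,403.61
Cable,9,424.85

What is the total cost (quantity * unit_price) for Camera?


Row: Camera
quantity = 41
unit_price = 400.27
total = 41 * 400.27 = 16411.07

ANSWER: 16411.07


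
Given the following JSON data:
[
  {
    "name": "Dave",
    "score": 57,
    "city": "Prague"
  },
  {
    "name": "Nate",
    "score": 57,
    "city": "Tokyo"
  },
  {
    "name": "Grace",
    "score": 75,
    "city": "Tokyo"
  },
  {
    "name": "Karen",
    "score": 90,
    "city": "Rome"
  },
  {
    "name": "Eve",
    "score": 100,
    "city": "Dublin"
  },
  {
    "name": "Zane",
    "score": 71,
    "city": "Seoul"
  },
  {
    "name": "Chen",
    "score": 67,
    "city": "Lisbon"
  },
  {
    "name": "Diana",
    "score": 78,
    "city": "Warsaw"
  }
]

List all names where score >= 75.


Filtering records where score >= 75:
  Dave (score=57) -> no
  Nate (score=57) -> no
  Grace (score=75) -> YES
  Karen (score=90) -> YES
  Eve (score=100) -> YES
  Zane (score=71) -> no
  Chen (score=67) -> no
  Diana (score=78) -> YES


ANSWER: Grace, Karen, Eve, Diana


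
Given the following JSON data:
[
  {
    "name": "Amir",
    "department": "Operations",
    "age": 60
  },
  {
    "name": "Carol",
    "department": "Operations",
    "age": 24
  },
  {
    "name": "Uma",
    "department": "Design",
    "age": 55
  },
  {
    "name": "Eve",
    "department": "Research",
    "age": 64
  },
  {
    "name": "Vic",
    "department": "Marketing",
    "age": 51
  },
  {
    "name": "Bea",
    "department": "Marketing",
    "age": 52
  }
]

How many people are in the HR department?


Scanning records for department = HR
  No matches found
Count: 0

ANSWER: 0


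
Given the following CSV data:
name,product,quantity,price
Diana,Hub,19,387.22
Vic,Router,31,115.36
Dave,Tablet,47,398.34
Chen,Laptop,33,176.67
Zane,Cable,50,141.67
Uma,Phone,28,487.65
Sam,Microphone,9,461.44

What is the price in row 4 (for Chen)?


Row 4: Chen
Column 'price' = 176.67

ANSWER: 176.67


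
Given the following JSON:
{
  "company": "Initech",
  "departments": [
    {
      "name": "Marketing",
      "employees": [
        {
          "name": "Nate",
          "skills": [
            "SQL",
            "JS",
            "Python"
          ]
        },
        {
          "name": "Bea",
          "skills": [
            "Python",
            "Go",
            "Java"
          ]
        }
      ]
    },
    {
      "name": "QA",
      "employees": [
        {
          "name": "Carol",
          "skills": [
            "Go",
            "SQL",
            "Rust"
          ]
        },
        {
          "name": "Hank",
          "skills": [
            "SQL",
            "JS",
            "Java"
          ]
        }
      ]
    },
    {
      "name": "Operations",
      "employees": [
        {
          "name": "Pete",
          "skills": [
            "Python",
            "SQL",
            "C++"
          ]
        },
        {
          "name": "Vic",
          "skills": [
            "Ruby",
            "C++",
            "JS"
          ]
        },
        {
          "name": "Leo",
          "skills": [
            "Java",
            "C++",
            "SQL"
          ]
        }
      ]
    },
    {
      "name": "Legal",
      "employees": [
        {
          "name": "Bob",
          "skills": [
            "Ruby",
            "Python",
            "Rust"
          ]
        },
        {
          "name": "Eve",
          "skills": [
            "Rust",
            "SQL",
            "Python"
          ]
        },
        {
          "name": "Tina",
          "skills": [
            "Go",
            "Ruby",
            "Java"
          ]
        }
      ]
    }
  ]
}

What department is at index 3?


Path: departments[3].name
Value: Legal

ANSWER: Legal


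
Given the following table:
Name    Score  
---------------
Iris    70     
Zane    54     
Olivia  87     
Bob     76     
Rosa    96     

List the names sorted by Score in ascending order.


Sorting by Score (ascending):
  Zane: 54
  Iris: 70
  Bob: 76
  Olivia: 87
  Rosa: 96


ANSWER: Zane, Iris, Bob, Olivia, Rosa


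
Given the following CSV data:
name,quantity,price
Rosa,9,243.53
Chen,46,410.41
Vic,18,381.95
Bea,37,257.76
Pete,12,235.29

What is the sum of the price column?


Values in 'price' column:
  Row 1: 243.53
  Row 2: 410.41
  Row 3: 381.95
  Row 4: 257.76
  Row 5: 235.29
Sum = 243.53 + 410.41 + 381.95 + 257.76 + 235.29 = 1528.94

ANSWER: 1528.94


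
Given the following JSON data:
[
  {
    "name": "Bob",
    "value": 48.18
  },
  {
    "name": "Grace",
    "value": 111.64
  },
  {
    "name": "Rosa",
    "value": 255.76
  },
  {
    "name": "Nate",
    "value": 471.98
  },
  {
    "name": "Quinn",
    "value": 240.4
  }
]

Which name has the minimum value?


Comparing values:
  Bob: 48.18
  Grace: 111.64
  Rosa: 255.76
  Nate: 471.98
  Quinn: 240.4
Minimum: Bob (48.18)

ANSWER: Bob


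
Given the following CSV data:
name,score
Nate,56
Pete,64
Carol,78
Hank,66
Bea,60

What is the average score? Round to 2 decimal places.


Scores: 56, 64, 78, 66, 60
Sum = 324
Count = 5
Average = 324 / 5 = 64.80

ANSWER: 64.80


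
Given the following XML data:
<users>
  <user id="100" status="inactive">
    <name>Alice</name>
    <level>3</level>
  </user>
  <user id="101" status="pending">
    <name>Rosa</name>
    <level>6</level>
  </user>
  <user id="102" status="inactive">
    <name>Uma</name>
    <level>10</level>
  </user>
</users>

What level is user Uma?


Finding user: Uma
<level>10</level>

ANSWER: 10


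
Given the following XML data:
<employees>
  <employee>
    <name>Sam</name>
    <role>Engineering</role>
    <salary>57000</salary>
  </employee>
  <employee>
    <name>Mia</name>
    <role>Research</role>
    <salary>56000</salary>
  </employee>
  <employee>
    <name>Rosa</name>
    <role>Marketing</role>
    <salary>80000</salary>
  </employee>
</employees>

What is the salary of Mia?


Searching for <employee> with <name>Mia</name>
Found at position 2
<salary>56000</salary>

ANSWER: 56000


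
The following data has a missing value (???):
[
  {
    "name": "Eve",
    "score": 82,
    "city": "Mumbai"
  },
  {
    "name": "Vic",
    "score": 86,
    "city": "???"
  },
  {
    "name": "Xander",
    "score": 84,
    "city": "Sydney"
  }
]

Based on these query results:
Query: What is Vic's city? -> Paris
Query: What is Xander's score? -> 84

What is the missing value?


The missing value is Vic's city
From query: Vic's city = Paris

ANSWER: Paris


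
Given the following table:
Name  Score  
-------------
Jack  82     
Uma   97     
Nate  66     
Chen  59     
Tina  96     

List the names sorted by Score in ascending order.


Sorting by Score (ascending):
  Chen: 59
  Nate: 66
  Jack: 82
  Tina: 96
  Uma: 97


ANSWER: Chen, Nate, Jack, Tina, Uma


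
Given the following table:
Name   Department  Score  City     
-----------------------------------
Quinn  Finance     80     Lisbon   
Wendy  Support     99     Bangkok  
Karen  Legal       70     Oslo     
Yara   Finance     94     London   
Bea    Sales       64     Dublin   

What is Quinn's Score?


Row 1: Quinn
Score = 80

ANSWER: 80


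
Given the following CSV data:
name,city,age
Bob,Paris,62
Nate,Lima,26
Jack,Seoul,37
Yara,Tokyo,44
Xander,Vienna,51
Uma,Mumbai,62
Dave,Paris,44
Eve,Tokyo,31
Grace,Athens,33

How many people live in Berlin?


Scanning city column for 'Berlin':
Total matches: 0

ANSWER: 0


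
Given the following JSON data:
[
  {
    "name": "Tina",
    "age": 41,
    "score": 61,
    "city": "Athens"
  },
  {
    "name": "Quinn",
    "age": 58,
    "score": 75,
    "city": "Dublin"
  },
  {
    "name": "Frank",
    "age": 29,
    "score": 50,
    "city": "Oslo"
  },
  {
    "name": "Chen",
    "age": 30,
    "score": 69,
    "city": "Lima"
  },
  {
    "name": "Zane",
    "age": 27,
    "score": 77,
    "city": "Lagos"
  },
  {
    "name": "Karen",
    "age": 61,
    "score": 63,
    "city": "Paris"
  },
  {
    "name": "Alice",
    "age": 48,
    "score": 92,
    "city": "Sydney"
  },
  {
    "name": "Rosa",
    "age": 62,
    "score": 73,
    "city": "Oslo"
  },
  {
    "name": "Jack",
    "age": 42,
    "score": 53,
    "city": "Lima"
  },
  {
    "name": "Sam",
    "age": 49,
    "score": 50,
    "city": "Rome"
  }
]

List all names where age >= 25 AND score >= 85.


Checking both conditions:
  Tina (age=41, score=61) -> no
  Quinn (age=58, score=75) -> no
  Frank (age=29, score=50) -> no
  Chen (age=30, score=69) -> no
  Zane (age=27, score=77) -> no
  Karen (age=61, score=63) -> no
  Alice (age=48, score=92) -> YES
  Rosa (age=62, score=73) -> no
  Jack (age=42, score=53) -> no
  Sam (age=49, score=50) -> no


ANSWER: Alice


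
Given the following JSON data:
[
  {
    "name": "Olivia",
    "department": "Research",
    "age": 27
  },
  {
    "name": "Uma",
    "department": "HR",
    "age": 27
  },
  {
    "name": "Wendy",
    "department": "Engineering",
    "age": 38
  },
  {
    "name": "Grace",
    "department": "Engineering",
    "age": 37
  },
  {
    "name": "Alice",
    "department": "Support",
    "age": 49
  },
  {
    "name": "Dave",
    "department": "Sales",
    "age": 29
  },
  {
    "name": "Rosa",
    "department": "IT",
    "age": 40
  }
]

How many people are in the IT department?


Scanning records for department = IT
  Record 6: Rosa
Count: 1

ANSWER: 1


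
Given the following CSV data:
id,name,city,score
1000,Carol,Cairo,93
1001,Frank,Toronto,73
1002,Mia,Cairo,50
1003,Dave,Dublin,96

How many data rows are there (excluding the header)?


Counting rows (excluding header):
Header: id,name,city,score
Data rows: 4

ANSWER: 4


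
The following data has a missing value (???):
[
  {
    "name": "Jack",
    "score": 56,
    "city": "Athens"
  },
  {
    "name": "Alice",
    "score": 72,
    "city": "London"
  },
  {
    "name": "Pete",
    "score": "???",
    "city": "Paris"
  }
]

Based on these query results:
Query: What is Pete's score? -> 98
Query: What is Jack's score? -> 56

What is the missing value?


The missing value is Pete's score
From query: Pete's score = 98

ANSWER: 98


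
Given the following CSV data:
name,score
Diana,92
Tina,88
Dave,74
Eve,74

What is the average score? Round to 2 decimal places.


Scores: 92, 88, 74, 74
Sum = 328
Count = 4
Average = 328 / 4 = 82.00

ANSWER: 82.00


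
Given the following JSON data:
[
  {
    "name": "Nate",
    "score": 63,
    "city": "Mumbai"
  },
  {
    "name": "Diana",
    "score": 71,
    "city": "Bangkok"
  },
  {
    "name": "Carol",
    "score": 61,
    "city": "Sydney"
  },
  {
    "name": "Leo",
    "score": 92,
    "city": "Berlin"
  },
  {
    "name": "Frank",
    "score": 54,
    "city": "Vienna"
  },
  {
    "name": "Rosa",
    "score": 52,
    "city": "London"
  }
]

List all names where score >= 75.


Filtering records where score >= 75:
  Nate (score=63) -> no
  Diana (score=71) -> no
  Carol (score=61) -> no
  Leo (score=92) -> YES
  Frank (score=54) -> no
  Rosa (score=52) -> no


ANSWER: Leo


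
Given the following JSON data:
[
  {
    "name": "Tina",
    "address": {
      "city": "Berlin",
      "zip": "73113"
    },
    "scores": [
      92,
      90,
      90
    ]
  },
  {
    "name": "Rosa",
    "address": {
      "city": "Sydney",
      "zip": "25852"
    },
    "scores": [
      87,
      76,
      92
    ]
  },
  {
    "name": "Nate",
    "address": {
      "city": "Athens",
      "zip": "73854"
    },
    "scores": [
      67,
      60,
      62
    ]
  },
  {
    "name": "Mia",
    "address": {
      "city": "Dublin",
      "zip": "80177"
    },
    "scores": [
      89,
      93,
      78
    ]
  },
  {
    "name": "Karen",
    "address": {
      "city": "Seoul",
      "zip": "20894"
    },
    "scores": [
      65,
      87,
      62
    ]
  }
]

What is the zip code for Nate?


Path: records[2].address.zip
Value: 73854

ANSWER: 73854


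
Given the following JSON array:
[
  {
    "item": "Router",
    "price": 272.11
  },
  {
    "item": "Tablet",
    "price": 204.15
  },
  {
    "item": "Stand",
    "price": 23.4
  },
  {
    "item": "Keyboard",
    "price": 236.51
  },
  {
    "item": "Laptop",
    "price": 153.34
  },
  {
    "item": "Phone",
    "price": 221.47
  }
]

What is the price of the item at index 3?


Array index 3 -> Keyboard
price = 236.51

ANSWER: 236.51


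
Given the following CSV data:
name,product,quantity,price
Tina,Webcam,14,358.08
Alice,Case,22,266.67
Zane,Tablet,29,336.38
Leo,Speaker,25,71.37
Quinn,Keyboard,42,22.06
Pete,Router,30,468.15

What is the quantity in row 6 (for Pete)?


Row 6: Pete
Column 'quantity' = 30

ANSWER: 30


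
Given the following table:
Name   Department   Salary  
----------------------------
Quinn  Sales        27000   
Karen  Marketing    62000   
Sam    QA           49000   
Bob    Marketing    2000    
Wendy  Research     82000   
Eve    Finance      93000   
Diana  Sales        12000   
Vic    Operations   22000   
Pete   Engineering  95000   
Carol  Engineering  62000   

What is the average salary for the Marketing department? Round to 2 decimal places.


Marketing department members:
  Karen: 62000
  Bob: 2000
Sum = 64000
Count = 2
Average = 64000 / 2 = 32000.00

ANSWER: 32000.00


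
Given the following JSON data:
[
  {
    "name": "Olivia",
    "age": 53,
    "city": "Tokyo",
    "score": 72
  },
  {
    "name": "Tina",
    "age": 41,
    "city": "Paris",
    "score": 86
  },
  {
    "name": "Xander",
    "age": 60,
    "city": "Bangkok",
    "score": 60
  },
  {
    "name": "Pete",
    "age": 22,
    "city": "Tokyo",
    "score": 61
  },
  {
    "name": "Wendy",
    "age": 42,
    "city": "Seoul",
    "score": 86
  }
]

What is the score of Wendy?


Looking up record where name = Wendy
Record index: 4
Field 'score' = 86

ANSWER: 86


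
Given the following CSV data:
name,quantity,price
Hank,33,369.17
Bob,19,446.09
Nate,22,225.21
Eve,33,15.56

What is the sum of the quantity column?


Values in 'quantity' column:
  Row 1: 33
  Row 2: 19
  Row 3: 22
  Row 4: 33
Sum = 33 + 19 + 22 + 33 = 107

ANSWER: 107


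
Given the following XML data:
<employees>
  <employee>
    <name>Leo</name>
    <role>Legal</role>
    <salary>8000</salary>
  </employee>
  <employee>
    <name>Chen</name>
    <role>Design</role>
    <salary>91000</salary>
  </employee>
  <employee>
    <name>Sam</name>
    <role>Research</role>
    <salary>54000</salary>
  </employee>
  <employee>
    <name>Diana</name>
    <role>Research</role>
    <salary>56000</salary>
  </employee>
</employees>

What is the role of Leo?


Searching for <employee> with <name>Leo</name>
Found at position 1
<role>Legal</role>

ANSWER: Legal


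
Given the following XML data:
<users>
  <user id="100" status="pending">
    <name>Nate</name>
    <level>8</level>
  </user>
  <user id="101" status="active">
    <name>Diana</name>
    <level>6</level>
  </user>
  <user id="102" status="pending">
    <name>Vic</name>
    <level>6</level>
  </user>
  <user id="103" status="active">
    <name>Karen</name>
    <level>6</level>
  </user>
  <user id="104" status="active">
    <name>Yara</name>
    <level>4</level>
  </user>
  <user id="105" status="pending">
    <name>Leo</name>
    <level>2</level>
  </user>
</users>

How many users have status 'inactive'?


Counting users with status='inactive':
Count: 0

ANSWER: 0


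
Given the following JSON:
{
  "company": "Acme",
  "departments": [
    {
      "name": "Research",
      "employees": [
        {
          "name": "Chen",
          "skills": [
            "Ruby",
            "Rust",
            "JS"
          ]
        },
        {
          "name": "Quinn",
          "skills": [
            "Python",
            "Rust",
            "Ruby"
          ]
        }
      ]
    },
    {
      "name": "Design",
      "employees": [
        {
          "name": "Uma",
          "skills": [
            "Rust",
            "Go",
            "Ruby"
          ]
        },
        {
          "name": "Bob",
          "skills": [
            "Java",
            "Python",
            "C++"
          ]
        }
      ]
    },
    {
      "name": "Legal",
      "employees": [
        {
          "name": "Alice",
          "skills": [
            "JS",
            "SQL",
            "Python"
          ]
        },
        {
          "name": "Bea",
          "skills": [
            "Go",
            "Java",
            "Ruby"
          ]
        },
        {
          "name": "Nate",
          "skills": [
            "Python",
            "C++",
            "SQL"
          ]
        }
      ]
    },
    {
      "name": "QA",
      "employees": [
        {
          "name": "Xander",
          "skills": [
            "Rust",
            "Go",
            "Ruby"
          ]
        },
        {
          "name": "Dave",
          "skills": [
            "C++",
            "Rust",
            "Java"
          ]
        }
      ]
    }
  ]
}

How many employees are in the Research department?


Path: departments[0].employees
Count: 2

ANSWER: 2


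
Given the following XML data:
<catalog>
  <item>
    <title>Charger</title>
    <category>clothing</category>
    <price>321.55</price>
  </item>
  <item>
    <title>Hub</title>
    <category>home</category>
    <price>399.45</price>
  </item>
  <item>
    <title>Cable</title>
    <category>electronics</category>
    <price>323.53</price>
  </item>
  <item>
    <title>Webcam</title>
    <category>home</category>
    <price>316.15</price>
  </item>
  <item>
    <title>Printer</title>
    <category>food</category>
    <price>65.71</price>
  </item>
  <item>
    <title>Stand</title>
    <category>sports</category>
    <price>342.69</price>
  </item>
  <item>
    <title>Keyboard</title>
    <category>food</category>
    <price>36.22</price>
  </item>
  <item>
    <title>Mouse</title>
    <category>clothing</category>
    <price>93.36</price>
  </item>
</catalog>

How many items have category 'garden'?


Scanning <item> elements for <category>garden</category>:
Count: 0

ANSWER: 0


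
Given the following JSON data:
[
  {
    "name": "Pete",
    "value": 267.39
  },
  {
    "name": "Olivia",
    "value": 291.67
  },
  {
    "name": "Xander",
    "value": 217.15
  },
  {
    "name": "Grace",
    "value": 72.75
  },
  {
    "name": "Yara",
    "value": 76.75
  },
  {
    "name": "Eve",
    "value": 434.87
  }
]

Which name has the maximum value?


Comparing values:
  Pete: 267.39
  Olivia: 291.67
  Xander: 217.15
  Grace: 72.75
  Yara: 76.75
  Eve: 434.87
Maximum: Eve (434.87)

ANSWER: Eve


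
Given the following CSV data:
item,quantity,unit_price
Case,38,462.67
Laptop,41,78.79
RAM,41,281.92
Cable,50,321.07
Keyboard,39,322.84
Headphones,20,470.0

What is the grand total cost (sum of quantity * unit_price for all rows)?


Computing row totals:
  Case: 38 * 462.67 = 17581.46
  Laptop: 41 * 78.79 = 3230.39
  RAM: 41 * 281.92 = 11558.72
  Cable: 50 * 321.07 = 16053.5
  Keyboard: 39 * 322.84 = 12590.76
  Headphones: 20 * 470.0 = 9400.0
Grand total = 17581.46 + 3230.39 + 11558.72 + 16053.5 + 12590.76 + 9400.0 = 70414.83

ANSWER: 70414.83


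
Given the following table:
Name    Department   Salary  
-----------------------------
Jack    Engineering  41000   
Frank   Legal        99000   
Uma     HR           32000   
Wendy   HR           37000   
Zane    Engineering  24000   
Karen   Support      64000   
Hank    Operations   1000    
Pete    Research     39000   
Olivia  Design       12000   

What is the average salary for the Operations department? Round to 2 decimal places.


Operations department members:
  Hank: 1000
Sum = 1000
Count = 1
Average = 1000 / 1 = 1000.00

ANSWER: 1000.00


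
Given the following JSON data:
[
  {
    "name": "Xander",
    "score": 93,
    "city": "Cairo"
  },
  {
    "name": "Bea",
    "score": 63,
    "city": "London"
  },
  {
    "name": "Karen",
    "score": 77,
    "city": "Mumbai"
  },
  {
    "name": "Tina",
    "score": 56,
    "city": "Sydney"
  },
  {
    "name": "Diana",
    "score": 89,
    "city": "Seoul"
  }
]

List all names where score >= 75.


Filtering records where score >= 75:
  Xander (score=93) -> YES
  Bea (score=63) -> no
  Karen (score=77) -> YES
  Tina (score=56) -> no
  Diana (score=89) -> YES


ANSWER: Xander, Karen, Diana


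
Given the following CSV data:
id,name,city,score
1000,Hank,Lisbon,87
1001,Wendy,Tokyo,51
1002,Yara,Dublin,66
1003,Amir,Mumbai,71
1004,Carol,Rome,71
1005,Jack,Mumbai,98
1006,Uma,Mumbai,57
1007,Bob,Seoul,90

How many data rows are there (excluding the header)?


Counting rows (excluding header):
Header: id,name,city,score
Data rows: 8

ANSWER: 8


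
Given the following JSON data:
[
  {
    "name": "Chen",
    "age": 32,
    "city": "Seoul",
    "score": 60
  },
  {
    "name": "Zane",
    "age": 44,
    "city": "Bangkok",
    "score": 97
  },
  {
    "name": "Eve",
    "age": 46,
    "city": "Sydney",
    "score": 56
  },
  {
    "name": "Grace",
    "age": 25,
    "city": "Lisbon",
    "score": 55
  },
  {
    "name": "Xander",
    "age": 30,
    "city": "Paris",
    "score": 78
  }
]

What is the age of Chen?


Looking up record where name = Chen
Record index: 0
Field 'age' = 32

ANSWER: 32


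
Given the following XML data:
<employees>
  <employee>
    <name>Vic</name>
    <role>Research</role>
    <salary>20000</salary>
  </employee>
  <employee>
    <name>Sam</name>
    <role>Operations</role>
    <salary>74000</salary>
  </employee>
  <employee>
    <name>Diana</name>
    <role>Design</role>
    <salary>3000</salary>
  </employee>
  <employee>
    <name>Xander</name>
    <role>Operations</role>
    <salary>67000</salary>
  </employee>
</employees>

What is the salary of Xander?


Searching for <employee> with <name>Xander</name>
Found at position 4
<salary>67000</salary>

ANSWER: 67000


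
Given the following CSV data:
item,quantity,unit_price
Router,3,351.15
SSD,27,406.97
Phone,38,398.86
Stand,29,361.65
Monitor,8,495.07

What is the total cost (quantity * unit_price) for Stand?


Row: Stand
quantity = 29
unit_price = 361.65
total = 29 * 361.65 = 10487.85

ANSWER: 10487.85


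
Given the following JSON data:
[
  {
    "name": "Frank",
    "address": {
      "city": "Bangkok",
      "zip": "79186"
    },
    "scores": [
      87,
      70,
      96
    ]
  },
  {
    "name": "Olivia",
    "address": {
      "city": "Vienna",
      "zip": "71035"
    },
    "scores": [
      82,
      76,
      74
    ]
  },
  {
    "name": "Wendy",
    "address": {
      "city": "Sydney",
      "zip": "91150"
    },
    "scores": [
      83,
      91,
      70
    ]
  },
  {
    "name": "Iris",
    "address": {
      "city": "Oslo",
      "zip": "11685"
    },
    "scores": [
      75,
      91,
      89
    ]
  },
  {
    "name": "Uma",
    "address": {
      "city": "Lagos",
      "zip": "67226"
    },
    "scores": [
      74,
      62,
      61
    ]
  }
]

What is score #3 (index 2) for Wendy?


Path: records[2].scores[2]
Value: 70

ANSWER: 70


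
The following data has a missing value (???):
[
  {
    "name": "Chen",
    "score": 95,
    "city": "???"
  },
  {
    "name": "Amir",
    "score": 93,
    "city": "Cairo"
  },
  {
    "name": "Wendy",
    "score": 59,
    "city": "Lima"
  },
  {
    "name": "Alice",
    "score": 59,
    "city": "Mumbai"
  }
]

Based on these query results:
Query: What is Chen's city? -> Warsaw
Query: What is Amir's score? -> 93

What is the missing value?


The missing value is Chen's city
From query: Chen's city = Warsaw

ANSWER: Warsaw


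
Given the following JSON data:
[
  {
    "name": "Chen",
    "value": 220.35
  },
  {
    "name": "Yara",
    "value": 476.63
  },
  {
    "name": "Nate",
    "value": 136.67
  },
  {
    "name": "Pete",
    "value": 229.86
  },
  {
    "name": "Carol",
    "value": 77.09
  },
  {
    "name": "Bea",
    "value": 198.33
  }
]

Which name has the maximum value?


Comparing values:
  Chen: 220.35
  Yara: 476.63
  Nate: 136.67
  Pete: 229.86
  Carol: 77.09
  Bea: 198.33
Maximum: Yara (476.63)

ANSWER: Yara


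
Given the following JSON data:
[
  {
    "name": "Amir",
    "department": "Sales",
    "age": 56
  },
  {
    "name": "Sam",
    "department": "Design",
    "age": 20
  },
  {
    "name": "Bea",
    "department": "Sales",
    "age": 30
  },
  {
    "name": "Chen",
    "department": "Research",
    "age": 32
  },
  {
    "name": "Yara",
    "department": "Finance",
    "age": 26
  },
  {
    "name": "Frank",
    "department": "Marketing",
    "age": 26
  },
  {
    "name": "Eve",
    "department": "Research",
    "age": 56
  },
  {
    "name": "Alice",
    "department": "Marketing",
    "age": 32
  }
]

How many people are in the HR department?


Scanning records for department = HR
  No matches found
Count: 0

ANSWER: 0


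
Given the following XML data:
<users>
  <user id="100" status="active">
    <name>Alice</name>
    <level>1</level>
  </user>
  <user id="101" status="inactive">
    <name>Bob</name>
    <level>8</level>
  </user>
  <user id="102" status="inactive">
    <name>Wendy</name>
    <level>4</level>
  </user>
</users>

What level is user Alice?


Finding user: Alice
<level>1</level>

ANSWER: 1


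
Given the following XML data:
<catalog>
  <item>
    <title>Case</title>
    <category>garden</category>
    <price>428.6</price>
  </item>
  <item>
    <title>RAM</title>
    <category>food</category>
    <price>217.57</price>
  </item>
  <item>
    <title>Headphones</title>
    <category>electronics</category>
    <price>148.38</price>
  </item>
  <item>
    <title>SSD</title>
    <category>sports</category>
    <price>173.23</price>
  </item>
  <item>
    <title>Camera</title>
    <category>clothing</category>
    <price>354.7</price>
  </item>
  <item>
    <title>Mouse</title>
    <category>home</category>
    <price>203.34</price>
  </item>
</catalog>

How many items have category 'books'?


Scanning <item> elements for <category>books</category>:
Count: 0

ANSWER: 0


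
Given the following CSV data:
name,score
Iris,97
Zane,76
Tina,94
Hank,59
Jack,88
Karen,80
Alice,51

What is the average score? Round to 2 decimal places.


Scores: 97, 76, 94, 59, 88, 80, 51
Sum = 545
Count = 7
Average = 545 / 7 = 77.86

ANSWER: 77.86


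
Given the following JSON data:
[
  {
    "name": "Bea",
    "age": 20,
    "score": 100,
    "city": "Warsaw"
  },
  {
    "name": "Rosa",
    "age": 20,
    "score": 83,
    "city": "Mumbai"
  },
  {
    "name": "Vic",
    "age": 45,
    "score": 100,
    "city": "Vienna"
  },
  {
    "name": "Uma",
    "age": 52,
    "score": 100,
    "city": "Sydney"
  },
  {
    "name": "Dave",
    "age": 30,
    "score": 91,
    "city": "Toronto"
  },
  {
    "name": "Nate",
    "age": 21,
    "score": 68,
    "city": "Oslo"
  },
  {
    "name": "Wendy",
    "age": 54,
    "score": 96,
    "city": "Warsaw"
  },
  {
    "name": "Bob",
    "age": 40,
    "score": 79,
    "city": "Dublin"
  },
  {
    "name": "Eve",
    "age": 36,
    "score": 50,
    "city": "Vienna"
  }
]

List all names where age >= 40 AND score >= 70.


Checking both conditions:
  Bea (age=20, score=100) -> no
  Rosa (age=20, score=83) -> no
  Vic (age=45, score=100) -> YES
  Uma (age=52, score=100) -> YES
  Dave (age=30, score=91) -> no
  Nate (age=21, score=68) -> no
  Wendy (age=54, score=96) -> YES
  Bob (age=40, score=79) -> YES
  Eve (age=36, score=50) -> no


ANSWER: Vic, Uma, Wendy, Bob


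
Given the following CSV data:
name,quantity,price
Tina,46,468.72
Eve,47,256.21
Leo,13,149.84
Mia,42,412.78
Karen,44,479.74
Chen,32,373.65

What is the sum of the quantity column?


Values in 'quantity' column:
  Row 1: 46
  Row 2: 47
  Row 3: 13
  Row 4: 42
  Row 5: 44
  Row 6: 32
Sum = 46 + 47 + 13 + 42 + 44 + 32 = 224

ANSWER: 224


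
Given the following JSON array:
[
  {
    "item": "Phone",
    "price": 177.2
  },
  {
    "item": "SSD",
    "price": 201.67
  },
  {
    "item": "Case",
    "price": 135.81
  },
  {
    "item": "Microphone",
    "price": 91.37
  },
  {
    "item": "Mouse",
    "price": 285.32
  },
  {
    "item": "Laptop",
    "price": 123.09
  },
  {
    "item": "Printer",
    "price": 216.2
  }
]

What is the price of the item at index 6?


Array index 6 -> Printer
price = 216.2

ANSWER: 216.2


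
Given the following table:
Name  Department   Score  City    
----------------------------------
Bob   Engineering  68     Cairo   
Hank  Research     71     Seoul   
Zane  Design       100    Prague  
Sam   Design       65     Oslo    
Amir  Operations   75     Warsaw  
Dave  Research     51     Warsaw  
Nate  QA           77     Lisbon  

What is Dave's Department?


Row 6: Dave
Department = Research

ANSWER: Research


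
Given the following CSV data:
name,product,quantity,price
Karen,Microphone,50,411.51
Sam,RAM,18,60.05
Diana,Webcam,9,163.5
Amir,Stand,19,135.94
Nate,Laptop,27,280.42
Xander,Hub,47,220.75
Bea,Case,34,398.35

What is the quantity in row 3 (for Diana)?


Row 3: Diana
Column 'quantity' = 9

ANSWER: 9


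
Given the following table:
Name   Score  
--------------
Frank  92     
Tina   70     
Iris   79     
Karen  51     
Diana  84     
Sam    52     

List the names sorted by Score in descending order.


Sorting by Score (descending):
  Frank: 92
  Diana: 84
  Iris: 79
  Tina: 70
  Sam: 52
  Karen: 51


ANSWER: Frank, Diana, Iris, Tina, Sam, Karen


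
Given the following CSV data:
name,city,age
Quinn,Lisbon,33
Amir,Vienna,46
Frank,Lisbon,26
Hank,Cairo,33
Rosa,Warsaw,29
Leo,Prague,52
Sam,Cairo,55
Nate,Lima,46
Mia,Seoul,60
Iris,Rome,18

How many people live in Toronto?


Scanning city column for 'Toronto':
Total matches: 0

ANSWER: 0


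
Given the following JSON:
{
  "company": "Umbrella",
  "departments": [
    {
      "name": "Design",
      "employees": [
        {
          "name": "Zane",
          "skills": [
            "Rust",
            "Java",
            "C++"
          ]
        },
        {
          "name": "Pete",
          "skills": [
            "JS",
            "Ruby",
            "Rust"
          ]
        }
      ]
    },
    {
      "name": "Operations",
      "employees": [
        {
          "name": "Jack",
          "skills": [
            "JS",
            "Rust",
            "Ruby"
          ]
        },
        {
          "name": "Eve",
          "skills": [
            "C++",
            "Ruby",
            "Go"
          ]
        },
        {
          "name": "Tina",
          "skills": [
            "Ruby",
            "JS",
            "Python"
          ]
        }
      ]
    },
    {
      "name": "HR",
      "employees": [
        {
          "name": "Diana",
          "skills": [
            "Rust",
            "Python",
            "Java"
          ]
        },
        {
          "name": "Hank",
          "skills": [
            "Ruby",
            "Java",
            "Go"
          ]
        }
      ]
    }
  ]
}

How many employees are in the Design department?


Path: departments[0].employees
Count: 2

ANSWER: 2


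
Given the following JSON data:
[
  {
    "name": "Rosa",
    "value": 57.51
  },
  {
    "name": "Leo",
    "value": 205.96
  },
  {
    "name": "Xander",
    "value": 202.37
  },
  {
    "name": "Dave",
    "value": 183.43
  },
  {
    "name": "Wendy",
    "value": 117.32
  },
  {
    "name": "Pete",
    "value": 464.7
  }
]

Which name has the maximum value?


Comparing values:
  Rosa: 57.51
  Leo: 205.96
  Xander: 202.37
  Dave: 183.43
  Wendy: 117.32
  Pete: 464.7
Maximum: Pete (464.7)

ANSWER: Pete


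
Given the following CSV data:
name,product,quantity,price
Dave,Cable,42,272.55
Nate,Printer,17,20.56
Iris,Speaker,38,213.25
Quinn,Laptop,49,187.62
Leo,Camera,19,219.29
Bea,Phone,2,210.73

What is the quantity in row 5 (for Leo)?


Row 5: Leo
Column 'quantity' = 19

ANSWER: 19


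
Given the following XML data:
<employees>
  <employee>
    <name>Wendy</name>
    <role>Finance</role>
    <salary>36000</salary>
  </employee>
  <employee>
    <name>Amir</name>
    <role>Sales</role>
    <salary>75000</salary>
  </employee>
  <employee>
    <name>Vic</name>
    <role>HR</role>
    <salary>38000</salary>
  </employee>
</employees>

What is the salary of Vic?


Searching for <employee> with <name>Vic</name>
Found at position 3
<salary>38000</salary>

ANSWER: 38000


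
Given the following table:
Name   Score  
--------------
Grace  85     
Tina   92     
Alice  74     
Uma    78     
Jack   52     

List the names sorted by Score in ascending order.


Sorting by Score (ascending):
  Jack: 52
  Alice: 74
  Uma: 78
  Grace: 85
  Tina: 92


ANSWER: Jack, Alice, Uma, Grace, Tina
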